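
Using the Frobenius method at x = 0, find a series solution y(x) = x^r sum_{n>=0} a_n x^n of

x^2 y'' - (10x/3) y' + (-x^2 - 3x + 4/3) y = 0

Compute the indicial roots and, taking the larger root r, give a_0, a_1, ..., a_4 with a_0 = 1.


Write in Frobenius form y'' + (p(x)/x) y' + (q(x)/x^2) y = 0:
  p(x) = -10/3,  q(x) = -x^2 - 3x + 4/3.
Indicial equation: r(r-1) + (-10/3) r + (4/3) = 0 -> roots r_1 = 4, r_2 = 1/3.
Take r = r_1 = 4. Let y(x) = x^r sum_{n>=0} a_n x^n with a_0 = 1.
Substitute y = x^r sum a_n x^n and match x^{r+n}. The recurrence is
  D(n) a_n - 3 a_{n-1} - 1 a_{n-2} = 0,  where D(n) = (r+n)(r+n-1) + (-10/3)(r+n) + (4/3).
  a_n = [3 a_{n-1} + 1 a_{n-2}] / D(n).
Since the indicial polynomial factors as (r - r_1)(r - r_2), D(n) = (r_1 + n - r_1)(r_1 + n - r_2) = n(n + 11/3).
Evaluating step by step (a_0 = 1):
  n = 1: D(1) = 1(1 + 11/3) = 14/3; numerator = 3(1) = 3; a_1 = (3)/(14/3) = 9/14
  n = 2: D(2) = 2(2 + 11/3) = 34/3; numerator = 3(9/14) + 1(1) = 41/14; a_2 = (41/14)/(34/3) = 123/476
  n = 3: D(3) = 3(3 + 11/3) = 20; numerator = 3(123/476) + 1(9/14) = 675/476; a_3 = (675/476)/(20) = 135/1904
  n = 4: D(4) = 4(4 + 11/3) = 92/3; numerator = 3(135/1904) + 1(123/476) = 897/1904; a_4 = (897/1904)/(92/3) = 117/7616

r = 4; a_0 = 1; a_1 = 9/14; a_2 = 123/476; a_3 = 135/1904; a_4 = 117/7616


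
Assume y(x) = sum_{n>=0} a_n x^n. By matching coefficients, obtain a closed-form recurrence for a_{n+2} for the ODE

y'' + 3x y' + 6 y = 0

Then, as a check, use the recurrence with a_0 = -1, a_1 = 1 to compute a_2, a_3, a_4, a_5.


Substitute y = sum_n a_n x^n.
y''(x) has coefficient (n+2)(n+1) a_{n+2} at x^n;
3 x y'(x) has coefficient 3 n a_n at x^n (shift);
6 y(x) has coefficient 6 a_n at x^n.
Matching x^n: (n+2)(n+1) a_{n+2} + (3n + 6) a_n = 0.
Thus a_{n+2} = (-3n - 6) / ((n+1)(n+2)) * a_n.

Check with a_0 = -1, a_1 = 1 (apply the recurrence for n = 0, 1, 2, 3): a_0 = -1, a_1 = 1, a_2 = 3, a_3 = -3/2, a_4 = -3, a_5 = 9/8.

a_(n+2) = (-3n - 6) / ((n+1)(n+2)) * a_n; check: a_0 = -1, a_1 = 1, a_2 = 3, a_3 = -3/2, a_4 = -3, a_5 = 9/8


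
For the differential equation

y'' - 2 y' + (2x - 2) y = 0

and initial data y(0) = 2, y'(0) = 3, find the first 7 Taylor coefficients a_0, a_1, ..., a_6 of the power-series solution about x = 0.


Ansatz: y(x) = sum_{n>=0} a_n x^n, so y'(x) = sum_{n>=1} n a_n x^(n-1) and y''(x) = sum_{n>=2} n(n-1) a_n x^(n-2).
Substitute into P(x) y'' + Q(x) y' + R(x) y = 0 with P(x) = 1, Q(x) = -2, R(x) = 2x - 2, and match powers of x.
Initial conditions: a_0 = 2, a_1 = 3.
Setting the coefficient of each power of x to zero and solving order by order (substituting the coefficients already found):
  x^0: 2 a_2 - 2 a_1 - 2 a_0 = 0  ->  2 a_2 = 2 a_1 + 2 a_0 = 10  ->  a_2 = 5
  x^1: 6 a_3 - 4 a_2 - 2 a_1 + 2 a_0 = 0  ->  6 a_3 = 4 a_2 + 2 a_1 - 2 a_0 = 22  ->  a_3 = 11/3
  x^2: 12 a_4 - 6 a_3 - 2 a_2 + 2 a_1 = 0  ->  12 a_4 = 6 a_3 + 2 a_2 - 2 a_1 = 26  ->  a_4 = 13/6
  x^3: 20 a_5 - 8 a_4 - 2 a_3 + 2 a_2 = 0  ->  20 a_5 = 8 a_4 + 2 a_3 - 2 a_2 = 44/3  ->  a_5 = 11/15
  x^4: 30 a_6 - 10 a_5 - 2 a_4 + 2 a_3 = 0  ->  30 a_6 = 10 a_5 + 2 a_4 - 2 a_3 = 13/3  ->  a_6 = 13/90
Truncated series: y(x) = 2 + 3 x + 5 x^2 + (11/3) x^3 + (13/6) x^4 + (11/15) x^5 + (13/90) x^6 + O(x^7).

a_0 = 2; a_1 = 3; a_2 = 5; a_3 = 11/3; a_4 = 13/6; a_5 = 11/15; a_6 = 13/90


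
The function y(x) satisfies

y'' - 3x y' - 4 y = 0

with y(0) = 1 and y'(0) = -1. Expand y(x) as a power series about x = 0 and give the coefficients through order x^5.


Ansatz: y(x) = sum_{n>=0} a_n x^n, so y'(x) = sum_{n>=1} n a_n x^(n-1) and y''(x) = sum_{n>=2} n(n-1) a_n x^(n-2).
Substitute into P(x) y'' + Q(x) y' + R(x) y = 0 with P(x) = 1, Q(x) = -3x, R(x) = -4, and match powers of x.
Initial conditions: a_0 = 1, a_1 = -1.
Setting the coefficient of each power of x to zero and solving order by order (substituting the coefficients already found):
  x^0: 2 a_2 - 4 a_0 = 0  ->  2 a_2 = 4 a_0 = 4  ->  a_2 = 2
  x^1: 6 a_3 - 7 a_1 = 0  ->  6 a_3 = 7 a_1 = -7  ->  a_3 = -7/6
  x^2: 12 a_4 - 10 a_2 = 0  ->  12 a_4 = 10 a_2 = 20  ->  a_4 = 5/3
  x^3: 20 a_5 - 13 a_3 = 0  ->  20 a_5 = 13 a_3 = -91/6  ->  a_5 = -91/120
Truncated series: y(x) = 1 - x + 2 x^2 - (7/6) x^3 + (5/3) x^4 - (91/120) x^5 + O(x^6).

a_0 = 1; a_1 = -1; a_2 = 2; a_3 = -7/6; a_4 = 5/3; a_5 = -91/120


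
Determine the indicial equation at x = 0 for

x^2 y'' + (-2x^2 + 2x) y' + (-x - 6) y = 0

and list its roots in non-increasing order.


Divide by x^2 to reach normal form y'' + P_1(x) y' + P_2(x) y = 0 with P_1(x) = -2 + 2/x and P_2(x) = -1/x - 6/x^2.
x = 0 is a singular point because the y'-coefficient -2 + 2/x has a pole at x = 0 and the y-coefficient -1/x - 6/x^2 has a pole at x = 0.
It is a regular singular point because x P_1(x) = p(x) = 2 - 2x and x^2 P_2(x) = q(x) = -x - 6 are polynomials, hence analytic at x = 0.
p(0) = 2,  q(0) = -6.
Indicial equation: r(r-1) + p(0) r + q(0) = 0, i.e. r^2 + (p(0) - 1) r + q(0) = 0, i.e. r^2 + 1 r - 6 = 0.
Discriminant: (1)^2 - 4(-6) = 25, so r = (-1 ± 5)/2.
Solving: r_1 = 2, r_2 = -3.

indicial: r^2 + 1 r - 6 = 0; roots r_1 = 2, r_2 = -3


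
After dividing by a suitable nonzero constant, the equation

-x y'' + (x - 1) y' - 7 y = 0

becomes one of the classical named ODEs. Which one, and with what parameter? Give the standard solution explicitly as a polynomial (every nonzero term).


All three coefficients share the factor -1; dividing through by -1 gives  x y'' + (1 - x) y' + 7 y = 0.
This matches the Laguerre equation x y'' + (1 - x) y' + n y = 0 with n = 7; the polynomial solution is L_7(x).
With y = sum_k a_k x^k, matching x^k gives (k+1)k a_{k+1} + (k+1) a_{k+1} - k a_k + n a_k = 0, i.e. (k+1)^2 a_{k+1} = (k - n) a_k = (k - 7) a_k. The right side vanishes at k = 7, so the series terminates at degree 7.
Standard normalization L_n(0) = 1 gives a_0 = 1. Work upward with a_{k+1} = (k - 7) a_k / (k+1)^2:
  a_1 = (0 - 7)(1) / 1^2 = -7/1 = -7
  a_2 = (1 - 7)(-7) / 2^2 = 42/4 = 21/2
  a_3 = (2 - 7)(21/2) / 3^2 = (-105/2)/9 = -35/6
  a_4 = (3 - 7)(-35/6) / 4^2 = (70/3)/16 = 35/24
  a_5 = (4 - 7)(35/24) / 5^2 = (-35/8)/25 = -7/40
  a_6 = (5 - 7)(-7/40) / 6^2 = (7/20)/36 = 7/720
  a_7 = (6 - 7)(7/720) / 7^2 = (-7/720)/49 = -1/5040
Hence L_7(x) = -x^7/5040 + 7 x^6/720 - 7 x^5/40 + 35 x^4/24 - 35 x^3/6 + 21 x^2/2 - 7 x + 1.

L_7(x); series = -x^7/5040 + 7 x^6/720 - 7 x^5/40 + 35 x^4/24 - 35 x^3/6 + 21 x^2/2 - 7 x + 1


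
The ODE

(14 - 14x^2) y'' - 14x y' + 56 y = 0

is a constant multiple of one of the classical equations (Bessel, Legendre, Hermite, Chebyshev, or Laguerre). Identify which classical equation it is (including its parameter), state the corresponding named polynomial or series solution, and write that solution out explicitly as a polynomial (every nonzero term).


All three coefficients share the factor 14; dividing through by 14 gives  (1 - x^2) y'' - x y' + 4 y = 0.
This matches the Chebyshev equation (1 - x^2) y'' - x y' + n^2 y = 0 (note the -x y' term, not -2x y') with n^2 = 4, so n = 2; the polynomial solution is T_2(x).
With y = sum_k a_k x^k, matching x^k gives (k+2)(k+1) a_{k+2} = (k^2 - n^2) a_k = (k - 2)(k + 2) a_k. The right side vanishes at k = 2, so the series with the parity of 2 terminates at degree 2.
Standard normalization: leading coefficient of T_n is 2^(n-1), so a_2 = 2^1 = 2. Work downward with a_k = (k+1)(k+2) a_{k+2} / ((k - 2)(k + 2)):
  a_0 = (1)(2)(2) / ((0 - 2)(0 + 2)) = 4/(-4) = -1
Hence T_2(x) = 2 x^2 - 1.

T_2(x); series = 2 x^2 - 1


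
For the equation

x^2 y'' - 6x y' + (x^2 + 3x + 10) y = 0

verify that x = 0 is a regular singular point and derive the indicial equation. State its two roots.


Divide by x^2 to reach normal form y'' + P_1(x) y' + P_2(x) y = 0 with P_1(x) = -6/x and P_2(x) = 1 + 3/x + 10/x^2.
x = 0 is a singular point because the y'-coefficient -6/x has a pole at x = 0 and the y-coefficient 1 + 3/x + 10/x^2 has a pole at x = 0.
It is a regular singular point because x P_1(x) = p(x) = -6 and x^2 P_2(x) = q(x) = x^2 + 3x + 10 are polynomials, hence analytic at x = 0.
p(0) = -6,  q(0) = 10.
Indicial equation: r(r-1) + p(0) r + q(0) = 0, i.e. r^2 + (p(0) - 1) r + q(0) = 0, i.e. r^2 - 7 r + 10 = 0.
Discriminant: (-7)^2 - 4(10) = 9, so r = (7 ± 3)/2.
Solving: r_1 = 5, r_2 = 2.

indicial: r^2 - 7 r + 10 = 0; roots r_1 = 5, r_2 = 2


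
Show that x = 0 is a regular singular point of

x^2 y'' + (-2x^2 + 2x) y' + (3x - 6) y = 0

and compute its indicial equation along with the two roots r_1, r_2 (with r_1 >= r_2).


Divide by x^2 to reach normal form y'' + P_1(x) y' + P_2(x) y = 0 with P_1(x) = -2 + 2/x and P_2(x) = 3/x - 6/x^2.
x = 0 is a singular point because the y'-coefficient -2 + 2/x has a pole at x = 0 and the y-coefficient 3/x - 6/x^2 has a pole at x = 0.
It is a regular singular point because x P_1(x) = p(x) = 2 - 2x and x^2 P_2(x) = q(x) = 3x - 6 are polynomials, hence analytic at x = 0.
p(0) = 2,  q(0) = -6.
Indicial equation: r(r-1) + p(0) r + q(0) = 0, i.e. r^2 + (p(0) - 1) r + q(0) = 0, i.e. r^2 + 1 r - 6 = 0.
Discriminant: (1)^2 - 4(-6) = 25, so r = (-1 ± 5)/2.
Solving: r_1 = 2, r_2 = -3.

indicial: r^2 + 1 r - 6 = 0; roots r_1 = 2, r_2 = -3


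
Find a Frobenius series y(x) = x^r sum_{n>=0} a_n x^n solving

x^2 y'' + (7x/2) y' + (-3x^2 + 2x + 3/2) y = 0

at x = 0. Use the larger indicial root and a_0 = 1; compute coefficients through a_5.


Write in Frobenius form y'' + (p(x)/x) y' + (q(x)/x^2) y = 0:
  p(x) = 7/2,  q(x) = -3x^2 + 2x + 3/2.
Indicial equation: r(r-1) + (7/2) r + (3/2) = 0 -> roots r_1 = -1, r_2 = -3/2.
Take r = r_1 = -1. Let y(x) = x^r sum_{n>=0} a_n x^n with a_0 = 1.
Substitute y = x^r sum a_n x^n and match x^{r+n}. The recurrence is
  D(n) a_n + 2 a_{n-1} - 3 a_{n-2} = 0,  where D(n) = (r+n)(r+n-1) + (7/2)(r+n) + (3/2).
  a_n = [-2 a_{n-1} + 3 a_{n-2}] / D(n).
Since the indicial polynomial factors as (r - r_1)(r - r_2), D(n) = (r_1 + n - r_1)(r_1 + n - r_2) = n(n + 1/2).
Evaluating step by step (a_0 = 1):
  n = 1: D(1) = 1(1 + 1/2) = 3/2; numerator = -2(1) = -2; a_1 = (-2)/(3/2) = -4/3
  n = 2: D(2) = 2(2 + 1/2) = 5; numerator = -2(-4/3) + 3(1) = 17/3; a_2 = (17/3)/(5) = 17/15
  n = 3: D(3) = 3(3 + 1/2) = 21/2; numerator = -2(17/15) + 3(-4/3) = -94/15; a_3 = (-94/15)/(21/2) = -188/315
  n = 4: D(4) = 4(4 + 1/2) = 18; numerator = -2(-188/315) + 3(17/15) = 1447/315; a_4 = (1447/315)/(18) = 1447/5670
  n = 5: D(5) = 5(5 + 1/2) = 55/2; numerator = -2(1447/5670) + 3(-188/315) = -6523/2835; a_5 = (-6523/2835)/(55/2) = -1186/14175

r = -1; a_0 = 1; a_1 = -4/3; a_2 = 17/15; a_3 = -188/315; a_4 = 1447/5670; a_5 = -1186/14175


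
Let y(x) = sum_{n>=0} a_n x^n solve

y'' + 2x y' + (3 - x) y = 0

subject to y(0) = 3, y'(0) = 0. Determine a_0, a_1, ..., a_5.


Ansatz: y(x) = sum_{n>=0} a_n x^n, so y'(x) = sum_{n>=1} n a_n x^(n-1) and y''(x) = sum_{n>=2} n(n-1) a_n x^(n-2).
Substitute into P(x) y'' + Q(x) y' + R(x) y = 0 with P(x) = 1, Q(x) = 2x, R(x) = 3 - x, and match powers of x.
Initial conditions: a_0 = 3, a_1 = 0.
Setting the coefficient of each power of x to zero and solving order by order (substituting the coefficients already found):
  x^0: 2 a_2 + 3 a_0 = 0  ->  2 a_2 = -3 a_0 = -9  ->  a_2 = -9/2
  x^1: 6 a_3 + 5 a_1 - a_0 = 0  ->  6 a_3 = -5 a_1 + a_0 = 3  ->  a_3 = 1/2
  x^2: 12 a_4 + 7 a_2 - a_1 = 0  ->  12 a_4 = -7 a_2 + a_1 = 63/2  ->  a_4 = 21/8
  x^3: 20 a_5 + 9 a_3 - a_2 = 0  ->  20 a_5 = -9 a_3 + a_2 = -9  ->  a_5 = -9/20
Truncated series: y(x) = 3 - (9/2) x^2 + (1/2) x^3 + (21/8) x^4 - (9/20) x^5 + O(x^6).

a_0 = 3; a_1 = 0; a_2 = -9/2; a_3 = 1/2; a_4 = 21/8; a_5 = -9/20


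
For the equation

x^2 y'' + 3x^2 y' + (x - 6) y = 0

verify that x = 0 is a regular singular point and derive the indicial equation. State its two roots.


Divide by x^2 to reach normal form y'' + P_1(x) y' + P_2(x) y = 0 with P_1(x) = 3 and P_2(x) = 1/x - 6/x^2.
x = 0 is a singular point because the y-coefficient 1/x - 6/x^2 has a pole at x = 0.
It is a regular singular point because x P_1(x) = p(x) = 3x and x^2 P_2(x) = q(x) = x - 6 are polynomials, hence analytic at x = 0.
p(0) = 0,  q(0) = -6.
Indicial equation: r(r-1) + p(0) r + q(0) = 0, i.e. r^2 + (p(0) - 1) r + q(0) = 0, i.e. r^2 - 1 r - 6 = 0.
Discriminant: (-1)^2 - 4(-6) = 25, so r = (1 ± 5)/2.
Solving: r_1 = 3, r_2 = -2.

indicial: r^2 - 1 r - 6 = 0; roots r_1 = 3, r_2 = -2


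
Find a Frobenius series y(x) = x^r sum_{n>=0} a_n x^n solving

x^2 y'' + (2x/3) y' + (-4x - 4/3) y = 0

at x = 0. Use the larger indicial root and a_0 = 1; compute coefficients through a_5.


Write in Frobenius form y'' + (p(x)/x) y' + (q(x)/x^2) y = 0:
  p(x) = 2/3,  q(x) = -4x - 4/3.
Indicial equation: r(r-1) + (2/3) r + (-4/3) = 0 -> roots r_1 = 4/3, r_2 = -1.
Take r = r_1 = 4/3. Let y(x) = x^r sum_{n>=0} a_n x^n with a_0 = 1.
Substitute y = x^r sum a_n x^n and match x^{r+n}. The recurrence is
  D(n) a_n - 4 a_{n-1} = 0,  where D(n) = (r+n)(r+n-1) + (2/3)(r+n) + (-4/3).
  a_n = 4 / D(n) * a_{n-1}.
Since the indicial polynomial factors as (r - r_1)(r - r_2), D(n) = (r_1 + n - r_1)(r_1 + n - r_2) = n(n + 7/3).
Evaluating step by step (a_0 = 1):
  n = 1: D(1) = 1(1 + 7/3) = 10/3; numerator = 4(1) = 4; a_1 = (4)/(10/3) = 6/5
  n = 2: D(2) = 2(2 + 7/3) = 26/3; numerator = 4(6/5) = 24/5; a_2 = (24/5)/(26/3) = 36/65
  n = 3: D(3) = 3(3 + 7/3) = 16; numerator = 4(36/65) = 144/65; a_3 = (144/65)/(16) = 9/65
  n = 4: D(4) = 4(4 + 7/3) = 76/3; numerator = 4(9/65) = 36/65; a_4 = (36/65)/(76/3) = 27/1235
  n = 5: D(5) = 5(5 + 7/3) = 110/3; numerator = 4(27/1235) = 108/1235; a_5 = (108/1235)/(110/3) = 162/67925

r = 4/3; a_0 = 1; a_1 = 6/5; a_2 = 36/65; a_3 = 9/65; a_4 = 27/1235; a_5 = 162/67925


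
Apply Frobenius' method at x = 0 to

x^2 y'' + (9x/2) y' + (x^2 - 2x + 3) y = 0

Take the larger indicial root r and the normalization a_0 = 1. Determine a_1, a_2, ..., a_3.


Write in Frobenius form y'' + (p(x)/x) y' + (q(x)/x^2) y = 0:
  p(x) = 9/2,  q(x) = x^2 - 2x + 3.
Indicial equation: r(r-1) + (9/2) r + (3) = 0 -> roots r_1 = -3/2, r_2 = -2.
Take r = r_1 = -3/2. Let y(x) = x^r sum_{n>=0} a_n x^n with a_0 = 1.
Substitute y = x^r sum a_n x^n and match x^{r+n}. The recurrence is
  D(n) a_n - 2 a_{n-1} + 1 a_{n-2} = 0,  where D(n) = (r+n)(r+n-1) + (9/2)(r+n) + (3).
  a_n = [2 a_{n-1} - 1 a_{n-2}] / D(n).
Since the indicial polynomial factors as (r - r_1)(r - r_2), D(n) = (r_1 + n - r_1)(r_1 + n - r_2) = n(n + 1/2).
Evaluating step by step (a_0 = 1):
  n = 1: D(1) = 1(1 + 1/2) = 3/2; numerator = 2(1) = 2; a_1 = (2)/(3/2) = 4/3
  n = 2: D(2) = 2(2 + 1/2) = 5; numerator = 2(4/3) - 1(1) = 5/3; a_2 = (5/3)/(5) = 1/3
  n = 3: D(3) = 3(3 + 1/2) = 21/2; numerator = 2(1/3) - 1(4/3) = -2/3; a_3 = (-2/3)/(21/2) = -4/63

r = -3/2; a_0 = 1; a_1 = 4/3; a_2 = 1/3; a_3 = -4/63


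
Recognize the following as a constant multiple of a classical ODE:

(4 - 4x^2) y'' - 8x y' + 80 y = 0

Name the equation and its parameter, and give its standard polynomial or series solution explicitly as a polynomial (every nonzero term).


All three coefficients share the factor 4; dividing through by 4 gives  (1 - x^2) y'' - 2x y' + 20 y = 0.
This matches the Legendre equation (1 - x^2) y'' - 2x y' + n(n+1) y = 0 (note the -2x y' term) with n(n+1) = 20, so n = 4; the polynomial solution is P_4(x).
With y = sum_k a_k x^k, matching x^k gives (k+2)(k+1) a_{k+2} = [k(k+1) - n(n+1)] a_k = (k - 4)(k + 5) a_k. The right side vanishes at k = 4, so the series with the parity of 4 terminates at degree 4.
Standard normalization (P_n(1) = 1): leading coefficient (2n)!/(2^n (n!)^2) = 40320/(16*576) = 35/8, so a_4 = 35/8. Work downward with a_k = (k+1)(k+2) a_{k+2} / ((k - 4)(k + 5)):
  a_2 = (3)(4)(35/8) / ((2 - 4)(2 + 5)) = (105/2)/(-14) = -15/4
  a_0 = (1)(2)(-15/4) / ((0 - 4)(0 + 5)) = (-15/2)/(-20) = 3/8
Hence P_4(x) = 35 x^4/8 - 15 x^2/4 + 3/8.

P_4(x); series = 35 x^4/8 - 15 x^2/4 + 3/8


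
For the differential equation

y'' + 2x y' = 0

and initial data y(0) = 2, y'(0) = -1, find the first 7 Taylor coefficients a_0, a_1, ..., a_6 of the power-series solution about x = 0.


Ansatz: y(x) = sum_{n>=0} a_n x^n, so y'(x) = sum_{n>=1} n a_n x^(n-1) and y''(x) = sum_{n>=2} n(n-1) a_n x^(n-2).
Substitute into P(x) y'' + Q(x) y' + R(x) y = 0 with P(x) = 1, Q(x) = 2x, R(x) = 0, and match powers of x.
Initial conditions: a_0 = 2, a_1 = -1.
Setting the coefficient of each power of x to zero and solving order by order (substituting the coefficients already found):
  x^0: 2 a_2 = 0  ->  a_2 = 0
  x^1: 6 a_3 + 2 a_1 = 0  ->  6 a_3 = -2 a_1 = 2  ->  a_3 = 1/3
  x^2: 12 a_4 + 4 a_2 = 0  ->  12 a_4 = -4 a_2 = 0  ->  a_4 = 0
  x^3: 20 a_5 + 6 a_3 = 0  ->  20 a_5 = -6 a_3 = -2  ->  a_5 = -1/10
  x^4: 30 a_6 + 8 a_4 = 0  ->  30 a_6 = -8 a_4 = 0  ->  a_6 = 0
Truncated series: y(x) = 2 - x + (1/3) x^3 - (1/10) x^5 + O(x^7).

a_0 = 2; a_1 = -1; a_2 = 0; a_3 = 1/3; a_4 = 0; a_5 = -1/10; a_6 = 0


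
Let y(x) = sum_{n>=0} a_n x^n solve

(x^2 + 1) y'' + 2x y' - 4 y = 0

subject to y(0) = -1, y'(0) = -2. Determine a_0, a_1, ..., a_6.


Ansatz: y(x) = sum_{n>=0} a_n x^n, so y'(x) = sum_{n>=1} n a_n x^(n-1) and y''(x) = sum_{n>=2} n(n-1) a_n x^(n-2).
Substitute into P(x) y'' + Q(x) y' + R(x) y = 0 with P(x) = x^2 + 1, Q(x) = 2x, R(x) = -4, and match powers of x.
Initial conditions: a_0 = -1, a_1 = -2.
Setting the coefficient of each power of x to zero and solving order by order (substituting the coefficients already found):
  x^0: 2 a_2 - 4 a_0 = 0  ->  2 a_2 = 4 a_0 = -4  ->  a_2 = -2
  x^1: 6 a_3 - 2 a_1 = 0  ->  6 a_3 = 2 a_1 = -4  ->  a_3 = -2/3
  x^2: 12 a_4 + 2 a_2 = 0  ->  12 a_4 = -2 a_2 = 4  ->  a_4 = 1/3
  x^3: 20 a_5 + 8 a_3 = 0  ->  20 a_5 = -8 a_3 = 16/3  ->  a_5 = 4/15
  x^4: 30 a_6 + 16 a_4 = 0  ->  30 a_6 = -16 a_4 = -16/3  ->  a_6 = -8/45
Truncated series: y(x) = -1 - 2 x - 2 x^2 - (2/3) x^3 + (1/3) x^4 + (4/15) x^5 - (8/45) x^6 + O(x^7).

a_0 = -1; a_1 = -2; a_2 = -2; a_3 = -2/3; a_4 = 1/3; a_5 = 4/15; a_6 = -8/45


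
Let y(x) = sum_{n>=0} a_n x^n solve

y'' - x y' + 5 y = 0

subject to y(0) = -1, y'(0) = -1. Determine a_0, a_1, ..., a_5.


Ansatz: y(x) = sum_{n>=0} a_n x^n, so y'(x) = sum_{n>=1} n a_n x^(n-1) and y''(x) = sum_{n>=2} n(n-1) a_n x^(n-2).
Substitute into P(x) y'' + Q(x) y' + R(x) y = 0 with P(x) = 1, Q(x) = -x, R(x) = 5, and match powers of x.
Initial conditions: a_0 = -1, a_1 = -1.
Setting the coefficient of each power of x to zero and solving order by order (substituting the coefficients already found):
  x^0: 2 a_2 + 5 a_0 = 0  ->  2 a_2 = -5 a_0 = 5  ->  a_2 = 5/2
  x^1: 6 a_3 + 4 a_1 = 0  ->  6 a_3 = -4 a_1 = 4  ->  a_3 = 2/3
  x^2: 12 a_4 + 3 a_2 = 0  ->  12 a_4 = -3 a_2 = -15/2  ->  a_4 = -5/8
  x^3: 20 a_5 + 2 a_3 = 0  ->  20 a_5 = -2 a_3 = -4/3  ->  a_5 = -1/15
Truncated series: y(x) = -1 - x + (5/2) x^2 + (2/3) x^3 - (5/8) x^4 - (1/15) x^5 + O(x^6).

a_0 = -1; a_1 = -1; a_2 = 5/2; a_3 = 2/3; a_4 = -5/8; a_5 = -1/15


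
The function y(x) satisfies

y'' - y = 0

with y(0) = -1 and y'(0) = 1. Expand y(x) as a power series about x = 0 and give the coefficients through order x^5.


Ansatz: y(x) = sum_{n>=0} a_n x^n, so y'(x) = sum_{n>=1} n a_n x^(n-1) and y''(x) = sum_{n>=2} n(n-1) a_n x^(n-2).
Substitute into P(x) y'' + Q(x) y' + R(x) y = 0 with P(x) = 1, Q(x) = 0, R(x) = -1, and match powers of x.
Initial conditions: a_0 = -1, a_1 = 1.
Setting the coefficient of each power of x to zero and solving order by order (substituting the coefficients already found):
  x^0: 2 a_2 - a_0 = 0  ->  2 a_2 = a_0 = -1  ->  a_2 = -1/2
  x^1: 6 a_3 - a_1 = 0  ->  6 a_3 = a_1 = 1  ->  a_3 = 1/6
  x^2: 12 a_4 - a_2 = 0  ->  12 a_4 = a_2 = -1/2  ->  a_4 = -1/24
  x^3: 20 a_5 - a_3 = 0  ->  20 a_5 = a_3 = 1/6  ->  a_5 = 1/120
Truncated series: y(x) = -1 + x - (1/2) x^2 + (1/6) x^3 - (1/24) x^4 + (1/120) x^5 + O(x^6).

a_0 = -1; a_1 = 1; a_2 = -1/2; a_3 = 1/6; a_4 = -1/24; a_5 = 1/120


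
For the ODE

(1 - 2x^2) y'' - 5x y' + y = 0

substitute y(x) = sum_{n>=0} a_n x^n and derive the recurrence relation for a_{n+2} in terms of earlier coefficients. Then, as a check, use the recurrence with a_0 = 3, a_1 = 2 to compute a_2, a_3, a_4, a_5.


Substitute y = sum_n a_n x^n.
(1 - 2 x^2) y'' contributes (n+2)(n+1) a_{n+2} - 2 n(n-1) a_n at x^n.
-5 x y'(x) contributes -5 n a_n at x^n.
y(x) contributes 1 a_n at x^n.
Matching x^n: (n+2)(n+1) a_{n+2} + (-2 n(n-1) - 5 n + 1) a_n = 0.
Thus a_{n+2} = (2 n(n-1) + 5 n - 1) / ((n+1)(n+2)) * a_n.

Check with a_0 = 3, a_1 = 2 (apply the recurrence for n = 0, 1, 2, 3): a_0 = 3, a_1 = 2, a_2 = -3/2, a_3 = 4/3, a_4 = -13/8, a_5 = 26/15.

a_(n+2) = (2 n(n-1) + 5 n - 1) / ((n+1)(n+2)) * a_n; check: a_0 = 3, a_1 = 2, a_2 = -3/2, a_3 = 4/3, a_4 = -13/8, a_5 = 26/15


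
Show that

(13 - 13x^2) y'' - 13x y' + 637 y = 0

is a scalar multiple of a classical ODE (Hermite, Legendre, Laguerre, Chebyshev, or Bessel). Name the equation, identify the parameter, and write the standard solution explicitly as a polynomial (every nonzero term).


All three coefficients share the factor 13; dividing through by 13 gives  (1 - x^2) y'' - x y' + 49 y = 0.
This matches the Chebyshev equation (1 - x^2) y'' - x y' + n^2 y = 0 (note the -x y' term, not -2x y') with n^2 = 49, so n = 7; the polynomial solution is T_7(x).
With y = sum_k a_k x^k, matching x^k gives (k+2)(k+1) a_{k+2} = (k^2 - n^2) a_k = (k - 7)(k + 7) a_k. The right side vanishes at k = 7, so the series with the parity of 7 terminates at degree 7.
Standard normalization: leading coefficient of T_n is 2^(n-1), so a_7 = 2^6 = 64. Work downward with a_k = (k+1)(k+2) a_{k+2} / ((k - 7)(k + 7)):
  a_5 = (6)(7)(64) / ((5 - 7)(5 + 7)) = 2688/(-24) = -112
  a_3 = (4)(5)(-112) / ((3 - 7)(3 + 7)) = -2240/(-40) = 56
  a_1 = (2)(3)(56) / ((1 - 7)(1 + 7)) = 336/(-48) = -7
Hence T_7(x) = 64 x^7 - 112 x^5 + 56 x^3 - 7 x.

T_7(x); series = 64 x^7 - 112 x^5 + 56 x^3 - 7 x


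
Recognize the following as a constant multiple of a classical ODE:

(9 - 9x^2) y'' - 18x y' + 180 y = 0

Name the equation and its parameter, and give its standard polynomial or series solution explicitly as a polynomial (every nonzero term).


All three coefficients share the factor 9; dividing through by 9 gives  (1 - x^2) y'' - 2x y' + 20 y = 0.
This matches the Legendre equation (1 - x^2) y'' - 2x y' + n(n+1) y = 0 (note the -2x y' term) with n(n+1) = 20, so n = 4; the polynomial solution is P_4(x).
With y = sum_k a_k x^k, matching x^k gives (k+2)(k+1) a_{k+2} = [k(k+1) - n(n+1)] a_k = (k - 4)(k + 5) a_k. The right side vanishes at k = 4, so the series with the parity of 4 terminates at degree 4.
Standard normalization (P_n(1) = 1): leading coefficient (2n)!/(2^n (n!)^2) = 40320/(16*576) = 35/8, so a_4 = 35/8. Work downward with a_k = (k+1)(k+2) a_{k+2} / ((k - 4)(k + 5)):
  a_2 = (3)(4)(35/8) / ((2 - 4)(2 + 5)) = (105/2)/(-14) = -15/4
  a_0 = (1)(2)(-15/4) / ((0 - 4)(0 + 5)) = (-15/2)/(-20) = 3/8
Hence P_4(x) = 35 x^4/8 - 15 x^2/4 + 3/8.

P_4(x); series = 35 x^4/8 - 15 x^2/4 + 3/8


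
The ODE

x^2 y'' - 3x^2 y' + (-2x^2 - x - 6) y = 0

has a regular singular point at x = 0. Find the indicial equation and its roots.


Divide by x^2 to reach normal form y'' + P_1(x) y' + P_2(x) y = 0 with P_1(x) = -3 and P_2(x) = -2 - 1/x - 6/x^2.
x = 0 is a singular point because the y-coefficient -2 - 1/x - 6/x^2 has a pole at x = 0.
It is a regular singular point because x P_1(x) = p(x) = -3x and x^2 P_2(x) = q(x) = -2x^2 - x - 6 are polynomials, hence analytic at x = 0.
p(0) = 0,  q(0) = -6.
Indicial equation: r(r-1) + p(0) r + q(0) = 0, i.e. r^2 + (p(0) - 1) r + q(0) = 0, i.e. r^2 - 1 r - 6 = 0.
Discriminant: (-1)^2 - 4(-6) = 25, so r = (1 ± 5)/2.
Solving: r_1 = 3, r_2 = -2.

indicial: r^2 - 1 r - 6 = 0; roots r_1 = 3, r_2 = -2


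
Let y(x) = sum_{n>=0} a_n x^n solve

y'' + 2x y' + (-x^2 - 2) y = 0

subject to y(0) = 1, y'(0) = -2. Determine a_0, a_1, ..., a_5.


Ansatz: y(x) = sum_{n>=0} a_n x^n, so y'(x) = sum_{n>=1} n a_n x^(n-1) and y''(x) = sum_{n>=2} n(n-1) a_n x^(n-2).
Substitute into P(x) y'' + Q(x) y' + R(x) y = 0 with P(x) = 1, Q(x) = 2x, R(x) = -x^2 - 2, and match powers of x.
Initial conditions: a_0 = 1, a_1 = -2.
Setting the coefficient of each power of x to zero and solving order by order (substituting the coefficients already found):
  x^0: 2 a_2 - 2 a_0 = 0  ->  2 a_2 = 2 a_0 = 2  ->  a_2 = 1
  x^1: 6 a_3 = 0  ->  a_3 = 0
  x^2: 12 a_4 + 2 a_2 - a_0 = 0  ->  12 a_4 = -2 a_2 + a_0 = -1  ->  a_4 = -1/12
  x^3: 20 a_5 + 4 a_3 - a_1 = 0  ->  20 a_5 = -4 a_3 + a_1 = -2  ->  a_5 = -1/10
Truncated series: y(x) = 1 - 2 x + x^2 - (1/12) x^4 - (1/10) x^5 + O(x^6).

a_0 = 1; a_1 = -2; a_2 = 1; a_3 = 0; a_4 = -1/12; a_5 = -1/10


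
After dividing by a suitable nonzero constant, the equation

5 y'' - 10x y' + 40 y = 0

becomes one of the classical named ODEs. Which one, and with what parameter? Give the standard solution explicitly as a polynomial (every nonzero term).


All three coefficients share the factor 5; dividing through by 5 gives  y'' - 2x y' + 8 y = 0.
This matches the Hermite equation y'' - 2x y' + 2n y = 0 with 2n = 8, so n = 4; the polynomial solution is H_4(x).
With y = sum_k a_k x^k, matching x^k gives (k+2)(k+1) a_{k+2} = 2(k - n) a_k = 2(k - 4) a_k. The right side vanishes at k = 4, so the series with the parity of 4 terminates at degree 4.
Standard normalization: leading coefficient of H_n is 2^n, so a_4 = 2^4 = 16. Work downward with a_k = (k+1)(k+2) a_{k+2} / (2(k - n)):
  a_2 = (3)(4)(16) / (2(2 - 4)) = 192/(-4) = -48
  a_0 = (1)(2)(-48) / (2(0 - 4)) = -96/(-8) = 12
Hence H_4(x) = 16 x^4 - 48 x^2 + 12.

H_4(x); series = 16 x^4 - 48 x^2 + 12


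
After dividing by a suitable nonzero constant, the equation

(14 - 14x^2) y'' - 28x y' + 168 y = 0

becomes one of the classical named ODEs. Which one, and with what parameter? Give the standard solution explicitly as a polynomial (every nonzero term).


All three coefficients share the factor 14; dividing through by 14 gives  (1 - x^2) y'' - 2x y' + 12 y = 0.
This matches the Legendre equation (1 - x^2) y'' - 2x y' + n(n+1) y = 0 (note the -2x y' term) with n(n+1) = 12, so n = 3; the polynomial solution is P_3(x).
With y = sum_k a_k x^k, matching x^k gives (k+2)(k+1) a_{k+2} = [k(k+1) - n(n+1)] a_k = (k - 3)(k + 4) a_k. The right side vanishes at k = 3, so the series with the parity of 3 terminates at degree 3.
Standard normalization (P_n(1) = 1): leading coefficient (2n)!/(2^n (n!)^2) = 720/(8*36) = 5/2, so a_3 = 5/2. Work downward with a_k = (k+1)(k+2) a_{k+2} / ((k - 3)(k + 4)):
  a_1 = (2)(3)(5/2) / ((1 - 3)(1 + 4)) = 15/(-10) = -3/2
Hence P_3(x) = 5 x^3/2 - 3 x/2.

P_3(x); series = 5 x^3/2 - 3 x/2


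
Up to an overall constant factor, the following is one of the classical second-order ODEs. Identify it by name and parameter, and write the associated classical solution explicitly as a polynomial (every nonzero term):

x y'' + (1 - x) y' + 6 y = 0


The equation is already in a standard form:  x y'' + (1 - x) y' + 6 y = 0.
This matches the Laguerre equation x y'' + (1 - x) y' + n y = 0 with n = 6; the polynomial solution is L_6(x).
With y = sum_k a_k x^k, matching x^k gives (k+1)k a_{k+1} + (k+1) a_{k+1} - k a_k + n a_k = 0, i.e. (k+1)^2 a_{k+1} = (k - n) a_k = (k - 6) a_k. The right side vanishes at k = 6, so the series terminates at degree 6.
Standard normalization L_n(0) = 1 gives a_0 = 1. Work upward with a_{k+1} = (k - 6) a_k / (k+1)^2:
  a_1 = (0 - 6)(1) / 1^2 = -6/1 = -6
  a_2 = (1 - 6)(-6) / 2^2 = 30/4 = 15/2
  a_3 = (2 - 6)(15/2) / 3^2 = -30/9 = -10/3
  a_4 = (3 - 6)(-10/3) / 4^2 = 10/16 = 5/8
  a_5 = (4 - 6)(5/8) / 5^2 = (-5/4)/25 = -1/20
  a_6 = (5 - 6)(-1/20) / 6^2 = (1/20)/36 = 1/720
Hence L_6(x) = x^6/720 - x^5/20 + 5 x^4/8 - 10 x^3/3 + 15 x^2/2 - 6 x + 1.

L_6(x); series = x^6/720 - x^5/20 + 5 x^4/8 - 10 x^3/3 + 15 x^2/2 - 6 x + 1


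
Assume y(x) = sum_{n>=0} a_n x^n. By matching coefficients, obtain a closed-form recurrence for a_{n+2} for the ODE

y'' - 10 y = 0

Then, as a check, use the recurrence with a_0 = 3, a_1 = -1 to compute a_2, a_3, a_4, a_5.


Substitute y = sum_n a_n x^n into y'' + (const) y = 0.
y''(x) = sum_{n>=0} (n+2)(n+1) a_{n+2} x^n.
The ODE becomes sum_n [(n+2)(n+1) a_{n+2} - 10 a_n] x^n = 0.
Setting each coefficient to zero gives the recurrence:
  (n+2)(n+1) a_{n+2} - 10 a_n = 0,
  a_{n+2} = 10 / ((n+1)(n+2)) a_n.

Check with a_0 = 3, a_1 = -1 (apply the recurrence for n = 0, 1, 2, 3): a_0 = 3, a_1 = -1, a_2 = 15, a_3 = -5/3, a_4 = 25/2, a_5 = -5/6.

a_{n+2} = 10/((n+1)(n+2)) * a_n; check: a_0 = 3, a_1 = -1, a_2 = 15, a_3 = -5/3, a_4 = 25/2, a_5 = -5/6


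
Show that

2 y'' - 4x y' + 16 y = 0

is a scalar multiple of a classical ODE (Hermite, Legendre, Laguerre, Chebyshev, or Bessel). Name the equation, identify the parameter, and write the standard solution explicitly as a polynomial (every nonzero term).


All three coefficients share the factor 2; dividing through by 2 gives  y'' - 2x y' + 8 y = 0.
This matches the Hermite equation y'' - 2x y' + 2n y = 0 with 2n = 8, so n = 4; the polynomial solution is H_4(x).
With y = sum_k a_k x^k, matching x^k gives (k+2)(k+1) a_{k+2} = 2(k - n) a_k = 2(k - 4) a_k. The right side vanishes at k = 4, so the series with the parity of 4 terminates at degree 4.
Standard normalization: leading coefficient of H_n is 2^n, so a_4 = 2^4 = 16. Work downward with a_k = (k+1)(k+2) a_{k+2} / (2(k - n)):
  a_2 = (3)(4)(16) / (2(2 - 4)) = 192/(-4) = -48
  a_0 = (1)(2)(-48) / (2(0 - 4)) = -96/(-8) = 12
Hence H_4(x) = 16 x^4 - 48 x^2 + 12.

H_4(x); series = 16 x^4 - 48 x^2 + 12


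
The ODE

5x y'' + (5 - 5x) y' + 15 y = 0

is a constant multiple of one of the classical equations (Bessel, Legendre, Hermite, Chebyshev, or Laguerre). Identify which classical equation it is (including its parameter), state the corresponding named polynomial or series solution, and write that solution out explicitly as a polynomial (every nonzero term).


All three coefficients share the factor 5; dividing through by 5 gives  x y'' + (1 - x) y' + 3 y = 0.
This matches the Laguerre equation x y'' + (1 - x) y' + n y = 0 with n = 3; the polynomial solution is L_3(x).
With y = sum_k a_k x^k, matching x^k gives (k+1)k a_{k+1} + (k+1) a_{k+1} - k a_k + n a_k = 0, i.e. (k+1)^2 a_{k+1} = (k - n) a_k = (k - 3) a_k. The right side vanishes at k = 3, so the series terminates at degree 3.
Standard normalization L_n(0) = 1 gives a_0 = 1. Work upward with a_{k+1} = (k - 3) a_k / (k+1)^2:
  a_1 = (0 - 3)(1) / 1^2 = -3/1 = -3
  a_2 = (1 - 3)(-3) / 2^2 = 6/4 = 3/2
  a_3 = (2 - 3)(3/2) / 3^2 = (-3/2)/9 = -1/6
Hence L_3(x) = -x^3/6 + 3 x^2/2 - 3 x + 1.

L_3(x); series = -x^3/6 + 3 x^2/2 - 3 x + 1


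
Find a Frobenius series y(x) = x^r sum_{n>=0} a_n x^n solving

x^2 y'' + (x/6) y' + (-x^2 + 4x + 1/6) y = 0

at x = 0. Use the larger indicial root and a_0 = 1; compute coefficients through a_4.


Write in Frobenius form y'' + (p(x)/x) y' + (q(x)/x^2) y = 0:
  p(x) = 1/6,  q(x) = -x^2 + 4x + 1/6.
Indicial equation: r(r-1) + (1/6) r + (1/6) = 0 -> roots r_1 = 1/2, r_2 = 1/3.
Take r = r_1 = 1/2. Let y(x) = x^r sum_{n>=0} a_n x^n with a_0 = 1.
Substitute y = x^r sum a_n x^n and match x^{r+n}. The recurrence is
  D(n) a_n + 4 a_{n-1} - 1 a_{n-2} = 0,  where D(n) = (r+n)(r+n-1) + (1/6)(r+n) + (1/6).
  a_n = [-4 a_{n-1} + 1 a_{n-2}] / D(n).
Since the indicial polynomial factors as (r - r_1)(r - r_2), D(n) = (r_1 + n - r_1)(r_1 + n - r_2) = n(n + 1/6).
Evaluating step by step (a_0 = 1):
  n = 1: D(1) = 1(1 + 1/6) = 7/6; numerator = -4(1) = -4; a_1 = (-4)/(7/6) = -24/7
  n = 2: D(2) = 2(2 + 1/6) = 13/3; numerator = -4(-24/7) + 1(1) = 103/7; a_2 = (103/7)/(13/3) = 309/91
  n = 3: D(3) = 3(3 + 1/6) = 19/2; numerator = -4(309/91) + 1(-24/7) = -1548/91; a_3 = (-1548/91)/(19/2) = -3096/1729
  n = 4: D(4) = 4(4 + 1/6) = 50/3; numerator = -4(-3096/1729) + 1(309/91) = 18255/1729; a_4 = (18255/1729)/(50/3) = 10953/17290

r = 1/2; a_0 = 1; a_1 = -24/7; a_2 = 309/91; a_3 = -3096/1729; a_4 = 10953/17290


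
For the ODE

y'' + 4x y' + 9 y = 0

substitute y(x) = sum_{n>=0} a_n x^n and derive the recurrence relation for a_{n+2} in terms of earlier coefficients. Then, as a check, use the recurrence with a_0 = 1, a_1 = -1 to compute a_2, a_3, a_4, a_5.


Substitute y = sum_n a_n x^n.
y''(x) has coefficient (n+2)(n+1) a_{n+2} at x^n;
4 x y'(x) has coefficient 4 n a_n at x^n (shift);
9 y(x) has coefficient 9 a_n at x^n.
Matching x^n: (n+2)(n+1) a_{n+2} + (4n + 9) a_n = 0.
Thus a_{n+2} = (-4n - 9) / ((n+1)(n+2)) * a_n.

Check with a_0 = 1, a_1 = -1 (apply the recurrence for n = 0, 1, 2, 3): a_0 = 1, a_1 = -1, a_2 = -9/2, a_3 = 13/6, a_4 = 51/8, a_5 = -91/40.

a_(n+2) = (-4n - 9) / ((n+1)(n+2)) * a_n; check: a_0 = 1, a_1 = -1, a_2 = -9/2, a_3 = 13/6, a_4 = 51/8, a_5 = -91/40


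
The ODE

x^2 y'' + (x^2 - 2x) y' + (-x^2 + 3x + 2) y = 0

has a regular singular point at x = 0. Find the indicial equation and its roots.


Divide by x^2 to reach normal form y'' + P_1(x) y' + P_2(x) y = 0 with P_1(x) = 1 - 2/x and P_2(x) = -1 + 3/x + 2/x^2.
x = 0 is a singular point because the y'-coefficient 1 - 2/x has a pole at x = 0 and the y-coefficient -1 + 3/x + 2/x^2 has a pole at x = 0.
It is a regular singular point because x P_1(x) = p(x) = x - 2 and x^2 P_2(x) = q(x) = -x^2 + 3x + 2 are polynomials, hence analytic at x = 0.
p(0) = -2,  q(0) = 2.
Indicial equation: r(r-1) + p(0) r + q(0) = 0, i.e. r^2 + (p(0) - 1) r + q(0) = 0, i.e. r^2 - 3 r + 2 = 0.
Discriminant: (-3)^2 - 4(2) = 1, so r = (3 ± 1)/2.
Solving: r_1 = 2, r_2 = 1.

indicial: r^2 - 3 r + 2 = 0; roots r_1 = 2, r_2 = 1


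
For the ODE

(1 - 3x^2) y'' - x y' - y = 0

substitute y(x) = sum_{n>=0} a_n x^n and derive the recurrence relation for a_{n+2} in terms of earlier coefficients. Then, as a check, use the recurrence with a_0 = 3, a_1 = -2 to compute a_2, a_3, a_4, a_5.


Substitute y = sum_n a_n x^n.
(1 - 3 x^2) y'' contributes (n+2)(n+1) a_{n+2} - 3 n(n-1) a_n at x^n.
-x y'(x) contributes -n a_n at x^n.
-y(x) contributes -1 a_n at x^n.
Matching x^n: (n+2)(n+1) a_{n+2} + (-3 n(n-1) - n - 1) a_n = 0.
Thus a_{n+2} = (3 n(n-1) + n + 1) / ((n+1)(n+2)) * a_n.

Check with a_0 = 3, a_1 = -2 (apply the recurrence for n = 0, 1, 2, 3): a_0 = 3, a_1 = -2, a_2 = 3/2, a_3 = -2/3, a_4 = 9/8, a_5 = -11/15.

a_(n+2) = (3 n(n-1) + n + 1) / ((n+1)(n+2)) * a_n; check: a_0 = 3, a_1 = -2, a_2 = 3/2, a_3 = -2/3, a_4 = 9/8, a_5 = -11/15


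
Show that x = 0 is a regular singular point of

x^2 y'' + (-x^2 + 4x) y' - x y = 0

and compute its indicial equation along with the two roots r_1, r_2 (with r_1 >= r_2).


Divide by x^2 to reach normal form y'' + P_1(x) y' + P_2(x) y = 0 with P_1(x) = -1 + 4/x and P_2(x) = -1/x.
x = 0 is a singular point because the y'-coefficient -1 + 4/x has a pole at x = 0 and the y-coefficient -1/x has a pole at x = 0.
It is a regular singular point because x P_1(x) = p(x) = 4 - x and x^2 P_2(x) = q(x) = -x are polynomials, hence analytic at x = 0.
p(0) = 4,  q(0) = 0.
Indicial equation: r(r-1) + p(0) r + q(0) = 0, i.e. r^2 + (p(0) - 1) r + q(0) = 0, i.e. r^2 + 3 r = 0.
Discriminant: (3)^2 - 4(0) = 9, so r = (-3 ± 3)/2.
Solving: r_1 = 0, r_2 = -3.

indicial: r^2 + 3 r = 0; roots r_1 = 0, r_2 = -3


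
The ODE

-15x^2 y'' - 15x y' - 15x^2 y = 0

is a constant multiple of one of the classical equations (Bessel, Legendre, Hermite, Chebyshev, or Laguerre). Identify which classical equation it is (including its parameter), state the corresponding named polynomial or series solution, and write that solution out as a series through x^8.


All three coefficients share the factor -15; dividing through by -15 gives  x^2 y'' + x y' + x^2 y = 0.
This matches the Bessel equation x^2 y'' + x y' + (x^2 - nu^2) y = 0 with nu^2 = 0, so nu = 0; the solution bounded at x = 0 is J_0(x).
Frobenius at x = 0: indicial roots ±nu; for r = nu the recurrence k(k + 2nu) c_k = -c_{k-2} gives the standard series J_nu(x) = sum_{k>=0} (-1)^k / (k! (k+nu)!) (x/2)^(2k+nu). Evaluate the first 5 terms:
  k = 0: (-1)^0 / (0! * 0! * 2^0) x^0 = 1/(1*1*1) x^0 = (1) x^0
  k = 1: (-1)^1 / (1! * 1! * 2^2) x^2 = -1/(1*1*4) x^2 = (-1/4) x^2
  k = 2: (-1)^2 / (2! * 2! * 2^4) x^4 = 1/(2*2*16) x^4 = (1/64) x^4
  k = 3: (-1)^3 / (3! * 3! * 2^6) x^6 = -1/(6*6*64) x^6 = (-1/2304) x^6
  k = 4: (-1)^4 / (4! * 4! * 2^8) x^8 = 1/(24*24*256) x^8 = (1/147456) x^8
Hence J_0(x) = x^8/147456 - x^6/2304 + x^4/64 - x^2/4 + 1 + ....

J_0(x); series = x^8/147456 - x^6/2304 + x^4/64 - x^2/4 + 1


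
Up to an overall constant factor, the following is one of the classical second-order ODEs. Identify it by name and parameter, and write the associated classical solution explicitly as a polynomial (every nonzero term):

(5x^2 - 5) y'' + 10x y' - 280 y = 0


All three coefficients share the factor -5; dividing through by -5 gives  (1 - x^2) y'' - 2x y' + 56 y = 0.
This matches the Legendre equation (1 - x^2) y'' - 2x y' + n(n+1) y = 0 (note the -2x y' term) with n(n+1) = 56, so n = 7; the polynomial solution is P_7(x).
With y = sum_k a_k x^k, matching x^k gives (k+2)(k+1) a_{k+2} = [k(k+1) - n(n+1)] a_k = (k - 7)(k + 8) a_k. The right side vanishes at k = 7, so the series with the parity of 7 terminates at degree 7.
Standard normalization (P_n(1) = 1): leading coefficient (2n)!/(2^n (n!)^2) = 87178291200/(128*25401600) = 429/16, so a_7 = 429/16. Work downward with a_k = (k+1)(k+2) a_{k+2} / ((k - 7)(k + 8)):
  a_5 = (6)(7)(429/16) / ((5 - 7)(5 + 8)) = (9009/8)/(-26) = -693/16
  a_3 = (4)(5)(-693/16) / ((3 - 7)(3 + 8)) = (-3465/4)/(-44) = 315/16
  a_1 = (2)(3)(315/16) / ((1 - 7)(1 + 8)) = (945/8)/(-54) = -35/16
Hence P_7(x) = 429 x^7/16 - 693 x^5/16 + 315 x^3/16 - 35 x/16.

P_7(x); series = 429 x^7/16 - 693 x^5/16 + 315 x^3/16 - 35 x/16


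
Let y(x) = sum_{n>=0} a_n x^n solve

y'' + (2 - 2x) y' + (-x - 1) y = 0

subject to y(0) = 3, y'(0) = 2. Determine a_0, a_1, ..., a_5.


Ansatz: y(x) = sum_{n>=0} a_n x^n, so y'(x) = sum_{n>=1} n a_n x^(n-1) and y''(x) = sum_{n>=2} n(n-1) a_n x^(n-2).
Substitute into P(x) y'' + Q(x) y' + R(x) y = 0 with P(x) = 1, Q(x) = 2 - 2x, R(x) = -x - 1, and match powers of x.
Initial conditions: a_0 = 3, a_1 = 2.
Setting the coefficient of each power of x to zero and solving order by order (substituting the coefficients already found):
  x^0: 2 a_2 + 2 a_1 - a_0 = 0  ->  2 a_2 = -2 a_1 + a_0 = -1  ->  a_2 = -1/2
  x^1: 6 a_3 + 4 a_2 - 3 a_1 - a_0 = 0  ->  6 a_3 = -4 a_2 + 3 a_1 + a_0 = 11  ->  a_3 = 11/6
  x^2: 12 a_4 + 6 a_3 - 5 a_2 - a_1 = 0  ->  12 a_4 = -6 a_3 + 5 a_2 + a_1 = -23/2  ->  a_4 = -23/24
  x^3: 20 a_5 + 8 a_4 - 7 a_3 - a_2 = 0  ->  20 a_5 = -8 a_4 + 7 a_3 + a_2 = 20  ->  a_5 = 1
Truncated series: y(x) = 3 + 2 x - (1/2) x^2 + (11/6) x^3 - (23/24) x^4 + x^5 + O(x^6).

a_0 = 3; a_1 = 2; a_2 = -1/2; a_3 = 11/6; a_4 = -23/24; a_5 = 1


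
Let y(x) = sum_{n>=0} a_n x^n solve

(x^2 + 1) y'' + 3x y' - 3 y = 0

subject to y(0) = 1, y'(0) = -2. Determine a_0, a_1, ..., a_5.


Ansatz: y(x) = sum_{n>=0} a_n x^n, so y'(x) = sum_{n>=1} n a_n x^(n-1) and y''(x) = sum_{n>=2} n(n-1) a_n x^(n-2).
Substitute into P(x) y'' + Q(x) y' + R(x) y = 0 with P(x) = x^2 + 1, Q(x) = 3x, R(x) = -3, and match powers of x.
Initial conditions: a_0 = 1, a_1 = -2.
Setting the coefficient of each power of x to zero and solving order by order (substituting the coefficients already found):
  x^0: 2 a_2 - 3 a_0 = 0  ->  2 a_2 = 3 a_0 = 3  ->  a_2 = 3/2
  x^1: 6 a_3 = 0  ->  a_3 = 0
  x^2: 12 a_4 + 5 a_2 = 0  ->  12 a_4 = -5 a_2 = -15/2  ->  a_4 = -5/8
  x^3: 20 a_5 + 12 a_3 = 0  ->  20 a_5 = -12 a_3 = 0  ->  a_5 = 0
Truncated series: y(x) = 1 - 2 x + (3/2) x^2 - (5/8) x^4 + O(x^6).

a_0 = 1; a_1 = -2; a_2 = 3/2; a_3 = 0; a_4 = -5/8; a_5 = 0


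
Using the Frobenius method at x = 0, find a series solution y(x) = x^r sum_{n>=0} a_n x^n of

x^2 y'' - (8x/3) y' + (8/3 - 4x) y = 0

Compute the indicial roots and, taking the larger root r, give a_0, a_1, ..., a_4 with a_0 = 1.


Write in Frobenius form y'' + (p(x)/x) y' + (q(x)/x^2) y = 0:
  p(x) = -8/3,  q(x) = 8/3 - 4x.
Indicial equation: r(r-1) + (-8/3) r + (8/3) = 0 -> roots r_1 = 8/3, r_2 = 1.
Take r = r_1 = 8/3. Let y(x) = x^r sum_{n>=0} a_n x^n with a_0 = 1.
Substitute y = x^r sum a_n x^n and match x^{r+n}. The recurrence is
  D(n) a_n - 4 a_{n-1} = 0,  where D(n) = (r+n)(r+n-1) + (-8/3)(r+n) + (8/3).
  a_n = 4 / D(n) * a_{n-1}.
Since the indicial polynomial factors as (r - r_1)(r - r_2), D(n) = (r_1 + n - r_1)(r_1 + n - r_2) = n(n + 5/3).
Evaluating step by step (a_0 = 1):
  n = 1: D(1) = 1(1 + 5/3) = 8/3; numerator = 4(1) = 4; a_1 = (4)/(8/3) = 3/2
  n = 2: D(2) = 2(2 + 5/3) = 22/3; numerator = 4(3/2) = 6; a_2 = (6)/(22/3) = 9/11
  n = 3: D(3) = 3(3 + 5/3) = 14; numerator = 4(9/11) = 36/11; a_3 = (36/11)/(14) = 18/77
  n = 4: D(4) = 4(4 + 5/3) = 68/3; numerator = 4(18/77) = 72/77; a_4 = (72/77)/(68/3) = 54/1309

r = 8/3; a_0 = 1; a_1 = 3/2; a_2 = 9/11; a_3 = 18/77; a_4 = 54/1309
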